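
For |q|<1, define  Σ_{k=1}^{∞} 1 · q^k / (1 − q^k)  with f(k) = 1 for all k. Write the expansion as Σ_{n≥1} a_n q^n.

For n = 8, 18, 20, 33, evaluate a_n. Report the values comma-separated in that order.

d|8:{1,2,4,8}  Σf=1+1+1+1=4
q^18  k|18↦f(k): 18:1 9:1 6:1 3:1 2:1 1:1  a_18=6
q^20  k|20↦f(k): 20:1 10:1 5:1 4:1 2:1 1:1  a_20=6
q^33  k|33↦f(k): 33:1 11:1 3:1 1:1  a_33=4

4, 6, 6, 4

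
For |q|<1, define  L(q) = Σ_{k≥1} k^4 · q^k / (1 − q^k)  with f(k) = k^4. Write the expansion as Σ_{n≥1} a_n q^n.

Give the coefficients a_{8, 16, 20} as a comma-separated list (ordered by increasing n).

4369, 69905, 170898

[q^8] f(1)=1,f(2)=16,f(4)=256,f(8)=4096 ⇒ 4369
q^16  k|16↦f(k): 1:1 2:16 4:256 8:4096 16:65536  a_16=69905
[q^20] f(20)=160000,f(10)=10000,f(5)=625,f(4)=256,f(2)=16,f(1)=1 ⇒ 170898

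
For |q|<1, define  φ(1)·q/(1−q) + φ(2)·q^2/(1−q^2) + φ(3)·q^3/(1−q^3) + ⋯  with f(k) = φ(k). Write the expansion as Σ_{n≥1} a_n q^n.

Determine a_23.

[q^23] φ(1)=1,φ(23)=22 ⇒ 23

a_23 = 23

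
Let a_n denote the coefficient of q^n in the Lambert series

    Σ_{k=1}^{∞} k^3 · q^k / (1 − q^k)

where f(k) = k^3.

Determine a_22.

n=22: 22·1 11·2 2·11 1·22  f→[10648+1331+8+1]=11988

a_22 = 11988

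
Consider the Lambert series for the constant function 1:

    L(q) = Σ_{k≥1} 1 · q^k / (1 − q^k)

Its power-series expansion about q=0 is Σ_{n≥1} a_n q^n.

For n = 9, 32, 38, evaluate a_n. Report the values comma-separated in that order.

3, 6, 4

n=9: 9·1 3·3 1·9  f→[1+1+1]=3
[q^32] f(32)=1,f(16)=1,f(8)=1,f(4)=1,f(2)=1,f(1)=1 ⇒ 6
[q^38] f(1)=1,f(2)=1,f(19)=1,f(38)=1 ⇒ 4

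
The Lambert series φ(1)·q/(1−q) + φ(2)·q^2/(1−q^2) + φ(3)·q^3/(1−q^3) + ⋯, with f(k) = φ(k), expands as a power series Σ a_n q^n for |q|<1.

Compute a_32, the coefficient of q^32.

[q^32] φ(32)=16,φ(16)=8,φ(8)=4,φ(4)=2,φ(2)=1,φ(1)=1 ⇒ 32

a_32 = 32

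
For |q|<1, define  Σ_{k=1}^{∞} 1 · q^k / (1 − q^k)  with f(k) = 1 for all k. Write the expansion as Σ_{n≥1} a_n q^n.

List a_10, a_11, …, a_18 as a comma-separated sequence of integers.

q^10  k|10↦f(k): 10:1 5:1 2:1 1:1  a_10=4
d|11:{1,11}  Σf=1+1=2
[q^12] f(12)=1,f(6)=1,f(4)=1,f(3)=1,f(2)=1,f(1)=1 ⇒ 6
q^13  k|13↦f(k): 13:1 1:1  a_13=2
n=14: 1·14 2·7 7·2 14·1  f→[1+1+1+1]=4
n=15: 1·15 3·5 5·3 15·1  f→[1+1+1+1]=4
q^16  k|16↦f(k): 16:1 8:1 4:1 2:1 1:1  a_16=5
q^17  k|17↦f(k): 17:1 1:1  a_17=2
d|18:{18,9,6,3,2,1}  Σf=1+1+1+1+1+1=6

4, 2, 6, 2, 4, 4, 5, 2, 6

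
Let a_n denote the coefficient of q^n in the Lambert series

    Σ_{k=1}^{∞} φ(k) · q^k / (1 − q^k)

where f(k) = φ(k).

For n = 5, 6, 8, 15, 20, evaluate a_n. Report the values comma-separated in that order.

q^5  k|5↦φ(k): 1:1 5:4  a_5=5
n=6: 6·1 3·2 2·3 1·6  φ→[2+2+1+1]=6
[q^8] φ(8)=4,φ(4)=2,φ(2)=1,φ(1)=1 ⇒ 8
[q^15] φ(15)=8,φ(5)=4,φ(3)=2,φ(1)=1 ⇒ 15
q^20  k|20↦φ(k): 1:1 2:1 4:2 5:4 10:4 20:8  a_20=20

5, 6, 8, 15, 20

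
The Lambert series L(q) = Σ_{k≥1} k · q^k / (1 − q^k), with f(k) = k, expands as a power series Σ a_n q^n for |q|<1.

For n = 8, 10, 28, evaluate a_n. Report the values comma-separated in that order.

15, 18, 56

q^8  k|8↦f(k): 8:8 4:4 2:2 1:1  a_8=15
n=10: 10·1 5·2 2·5 1·10  f→[10+5+2+1]=18
[q^28] f(28)=28,f(14)=14,f(7)=7,f(4)=4,f(2)=2,f(1)=1 ⇒ 56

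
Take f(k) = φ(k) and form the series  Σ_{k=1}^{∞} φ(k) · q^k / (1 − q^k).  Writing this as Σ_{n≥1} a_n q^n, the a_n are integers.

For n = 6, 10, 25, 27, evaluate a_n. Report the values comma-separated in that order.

d|6:{6,3,2,1}  Σφ=2+2+1+1=6
q^10  k|10↦φ(k): 10:4 5:4 2:1 1:1  a_10=10
d|25:{1,5,25}  Σφ=1+4+20=25
n=27: 27·1 9·3 3·9 1·27  φ→[18+6+2+1]=27

6, 10, 25, 27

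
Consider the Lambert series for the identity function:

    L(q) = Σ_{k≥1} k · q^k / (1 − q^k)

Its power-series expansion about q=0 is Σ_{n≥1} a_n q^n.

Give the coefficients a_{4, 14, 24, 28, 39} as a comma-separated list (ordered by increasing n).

n=4: 1·4 2·2 4·1  f→[1+2+4]=7
d|14:{1,2,7,14}  Σf=1+2+7+14=24
q^24  k|24↦f(k): 1:1 2:2 3:3 4:4 6:6 8:8 12:12 24:24  a_24=60
[q^28] f(28)=28,f(14)=14,f(7)=7,f(4)=4,f(2)=2,f(1)=1 ⇒ 56
[q^39] f(39)=39,f(13)=13,f(3)=3,f(1)=1 ⇒ 56

7, 24, 60, 56, 56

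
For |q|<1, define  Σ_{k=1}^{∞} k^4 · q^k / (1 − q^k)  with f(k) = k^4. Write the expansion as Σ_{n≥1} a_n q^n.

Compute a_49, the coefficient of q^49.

a_49 = 5767203

d|49:{1,7,49}  Σf=1+2401+5764801=5767203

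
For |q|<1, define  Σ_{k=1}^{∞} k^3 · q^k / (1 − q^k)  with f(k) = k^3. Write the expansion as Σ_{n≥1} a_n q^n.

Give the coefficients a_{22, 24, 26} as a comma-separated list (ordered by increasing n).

11988, 16380, 19782

n=22: 1·22 2·11 11·2 22·1  f→[1+8+1331+10648]=11988
d|24:{24,12,8,6,4,3,2,1}  Σf=13824+1728+512+216+64+27+8+1=16380
n=26: 1·26 2·13 13·2 26·1  f→[1+8+2197+17576]=19782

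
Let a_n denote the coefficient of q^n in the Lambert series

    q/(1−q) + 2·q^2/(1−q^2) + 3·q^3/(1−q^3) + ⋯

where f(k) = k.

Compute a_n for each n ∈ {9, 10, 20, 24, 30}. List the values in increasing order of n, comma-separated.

n=9: 9·1 3·3 1·9  f→[9+3+1]=13
n=10: 1·10 2·5 5·2 10·1  f→[1+2+5+10]=18
[q^20] f(1)=1,f(2)=2,f(4)=4,f(5)=5,f(10)=10,f(20)=20 ⇒ 42
d|24:{24,12,8,6,4,3,2,1}  Σf=24+12+8+6+4+3+2+1=60
[q^30] f(1)=1,f(2)=2,f(3)=3,f(5)=5,f(6)=6,f(10)=10,f(15)=15,f(30)=30 ⇒ 72

13, 18, 42, 60, 72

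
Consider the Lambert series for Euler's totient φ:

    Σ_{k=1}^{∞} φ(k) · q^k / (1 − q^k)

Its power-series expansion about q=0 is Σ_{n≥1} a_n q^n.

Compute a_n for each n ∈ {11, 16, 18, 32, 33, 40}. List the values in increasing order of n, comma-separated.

n=11: 1·11 11·1  φ→[1+10]=11
q^16  k|16↦φ(k): 1:1 2:1 4:2 8:4 16:8  a_16=16
n=18: 18·1 9·2 6·3 3·6 2·9 1·18  φ→[6+6+2+2+1+1]=18
d|32:{1,2,4,8,16,32}  Σφ=1+1+2+4+8+16=32
[q^33] φ(1)=1,φ(3)=2,φ(11)=10,φ(33)=20 ⇒ 33
n=40: 1·40 2·20 4·10 5·8 8·5 10·4 20·2 40·1  φ→[1+1+2+4+4+4+8+16]=40

11, 16, 18, 32, 33, 40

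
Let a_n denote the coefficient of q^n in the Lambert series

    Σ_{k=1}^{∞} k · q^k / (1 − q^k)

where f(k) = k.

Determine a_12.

a_12 = 28

d|12:{1,2,3,4,6,12}  Σf=1+2+3+4+6+12=28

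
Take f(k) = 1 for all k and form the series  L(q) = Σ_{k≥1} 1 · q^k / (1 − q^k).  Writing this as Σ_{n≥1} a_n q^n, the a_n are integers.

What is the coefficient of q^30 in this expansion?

a_30 = 8

d|30:{30,15,10,6,5,3,2,1}  Σf=1+1+1+1+1+1+1+1=8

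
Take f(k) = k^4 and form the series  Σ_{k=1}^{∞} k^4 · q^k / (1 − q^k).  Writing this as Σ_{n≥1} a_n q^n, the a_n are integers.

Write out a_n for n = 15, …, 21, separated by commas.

51332, 69905, 83522, 112931, 130322, 170898, 196964

[q^15] f(1)=1,f(3)=81,f(5)=625,f(15)=50625 ⇒ 51332
q^16  k|16↦f(k): 16:65536 8:4096 4:256 2:16 1:1  a_16=69905
d|17:{1,17}  Σf=1+83521=83522
[q^18] f(1)=1,f(2)=16,f(3)=81,f(6)=1296,f(9)=6561,f(18)=104976 ⇒ 112931
d|19:{1,19}  Σf=1+130321=130322
d|20:{1,2,4,5,10,20}  Σf=1+16+256+625+10000+160000=170898
q^21  k|21↦f(k): 21:194481 7:2401 3:81 1:1  a_21=196964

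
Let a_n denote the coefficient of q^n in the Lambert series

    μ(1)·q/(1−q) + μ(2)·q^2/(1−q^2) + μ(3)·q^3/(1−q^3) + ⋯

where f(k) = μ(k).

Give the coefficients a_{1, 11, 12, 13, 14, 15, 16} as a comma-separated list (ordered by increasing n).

1, 0, 0, 0, 0, 0, 0

q^1  k|1↦μ(k): 1:1  a_1=1
n=11: 11·1 1·11  μ→[(-1)+1]=0
q^12  k|12↦μ(k): 12:0 6:1 4:0 3:-1 2:-1 1:1  a_12=0
[q^13] μ(1)=1,μ(13)=-1 ⇒ 0
[q^14] μ(14)=1,μ(7)=-1,μ(2)=-1,μ(1)=1 ⇒ 0
d|15:{15,5,3,1}  Σμ=1+(-1)+(-1)+1=0
q^16  k|16↦μ(k): 1:1 2:-1 4:0 8:0 16:0  a_16=0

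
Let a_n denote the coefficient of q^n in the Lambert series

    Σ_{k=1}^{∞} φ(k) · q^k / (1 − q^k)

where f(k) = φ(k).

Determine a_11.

q^11  k|11↦φ(k): 1:1 11:10  a_11=11

a_11 = 11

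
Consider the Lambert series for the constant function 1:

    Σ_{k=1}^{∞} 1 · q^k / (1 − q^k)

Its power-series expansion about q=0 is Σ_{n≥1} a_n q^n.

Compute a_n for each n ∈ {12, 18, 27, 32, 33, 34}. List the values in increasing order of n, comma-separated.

6, 6, 4, 6, 4, 4

[q^12] f(12)=1,f(6)=1,f(4)=1,f(3)=1,f(2)=1,f(1)=1 ⇒ 6
d|18:{1,2,3,6,9,18}  Σf=1+1+1+1+1+1=6
n=27: 1·27 3·9 9·3 27·1  f→[1+1+1+1]=4
n=32: 32·1 16·2 8·4 4·8 2·16 1·32  f→[1+1+1+1+1+1]=6
q^33  k|33↦f(k): 1:1 3:1 11:1 33:1  a_33=4
n=34: 34·1 17·2 2·17 1·34  f→[1+1+1+1]=4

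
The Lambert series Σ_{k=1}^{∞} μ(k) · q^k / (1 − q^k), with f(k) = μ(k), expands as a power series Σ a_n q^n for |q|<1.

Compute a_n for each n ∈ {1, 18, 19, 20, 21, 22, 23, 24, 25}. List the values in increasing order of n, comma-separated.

1, 0, 0, 0, 0, 0, 0, 0, 0

q^1  k|1↦μ(k): 1:1  a_1=1
q^18  k|18↦μ(k): 1:1 2:-1 3:-1 6:1 9:0 18:0  a_18=0
[q^19] μ(19)=-1,μ(1)=1 ⇒ 0
q^20  k|20↦μ(k): 20:0 10:1 5:-1 4:0 2:-1 1:1  a_20=0
n=21: 1·21 3·7 7·3 21·1  μ→[1+(-1)+(-1)+1]=0
n=22: 22·1 11·2 2·11 1·22  μ→[1+(-1)+(-1)+1]=0
d|23:{23,1}  Σμ=(-1)+1=0
n=24: 1·24 2·12 3·8 4·6 6·4 8·3 12·2 24·1  μ→[1+(-1)+(-1)+0+1+0+0+0]=0
d|25:{25,5,1}  Σμ=0+(-1)+1=0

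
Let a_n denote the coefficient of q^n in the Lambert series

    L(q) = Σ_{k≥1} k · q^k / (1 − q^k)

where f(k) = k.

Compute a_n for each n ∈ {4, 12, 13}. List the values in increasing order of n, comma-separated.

7, 28, 14

q^4  k|4↦f(k): 1:1 2:2 4:4  a_4=7
q^12  k|12↦f(k): 12:12 6:6 4:4 3:3 2:2 1:1  a_12=28
[q^13] f(13)=13,f(1)=1 ⇒ 14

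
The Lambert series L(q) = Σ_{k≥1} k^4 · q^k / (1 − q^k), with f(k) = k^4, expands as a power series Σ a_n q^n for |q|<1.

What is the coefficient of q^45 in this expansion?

a_45 = 4158518

d|45:{1,3,5,9,15,45}  Σf=1+81+625+6561+50625+4100625=4158518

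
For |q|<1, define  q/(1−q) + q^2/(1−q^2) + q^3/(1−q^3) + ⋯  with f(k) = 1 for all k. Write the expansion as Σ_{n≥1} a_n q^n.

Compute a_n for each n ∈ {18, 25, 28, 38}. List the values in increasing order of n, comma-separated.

6, 3, 6, 4

n=18: 1·18 2·9 3·6 6·3 9·2 18·1  f→[1+1+1+1+1+1]=6
d|25:{25,5,1}  Σf=1+1+1=3
d|28:{28,14,7,4,2,1}  Σf=1+1+1+1+1+1=6
[q^38] f(1)=1,f(2)=1,f(19)=1,f(38)=1 ⇒ 4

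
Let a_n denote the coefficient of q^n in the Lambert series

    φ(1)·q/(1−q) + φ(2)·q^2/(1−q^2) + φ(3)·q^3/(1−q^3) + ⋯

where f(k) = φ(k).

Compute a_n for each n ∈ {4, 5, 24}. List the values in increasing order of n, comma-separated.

n=4: 1·4 2·2 4·1  φ→[1+1+2]=4
n=5: 1·5 5·1  φ→[1+4]=5
d|24:{1,2,3,4,6,8,12,24}  Σφ=1+1+2+2+2+4+4+8=24

4, 5, 24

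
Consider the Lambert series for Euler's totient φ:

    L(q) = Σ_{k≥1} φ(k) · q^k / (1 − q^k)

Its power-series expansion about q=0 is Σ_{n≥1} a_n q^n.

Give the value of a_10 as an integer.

[q^10] φ(1)=1,φ(2)=1,φ(5)=4,φ(10)=4 ⇒ 10

a_10 = 10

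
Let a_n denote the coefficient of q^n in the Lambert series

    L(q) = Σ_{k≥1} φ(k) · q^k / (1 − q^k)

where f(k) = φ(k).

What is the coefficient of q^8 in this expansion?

d|8:{1,2,4,8}  Σφ=1+1+2+4=8

a_8 = 8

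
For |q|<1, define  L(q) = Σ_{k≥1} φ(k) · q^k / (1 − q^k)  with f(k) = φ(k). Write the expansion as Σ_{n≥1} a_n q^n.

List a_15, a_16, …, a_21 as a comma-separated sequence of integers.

[q^15] φ(1)=1,φ(3)=2,φ(5)=4,φ(15)=8 ⇒ 15
[q^16] φ(16)=8,φ(8)=4,φ(4)=2,φ(2)=1,φ(1)=1 ⇒ 16
n=17: 1·17 17·1  φ→[1+16]=17
n=18: 1·18 2·9 3·6 6·3 9·2 18·1  φ→[1+1+2+2+6+6]=18
n=19: 19·1 1·19  φ→[18+1]=19
[q^20] φ(20)=8,φ(10)=4,φ(5)=4,φ(4)=2,φ(2)=1,φ(1)=1 ⇒ 20
n=21: 1·21 3·7 7·3 21·1  φ→[1+2+6+12]=21

15, 16, 17, 18, 19, 20, 21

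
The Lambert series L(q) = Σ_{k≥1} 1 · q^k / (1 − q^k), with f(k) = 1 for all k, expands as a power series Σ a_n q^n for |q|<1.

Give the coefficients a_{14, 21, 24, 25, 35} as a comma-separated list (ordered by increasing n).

d|14:{14,7,2,1}  Σf=1+1+1+1=4
[q^21] f(1)=1,f(3)=1,f(7)=1,f(21)=1 ⇒ 4
n=24: 1·24 2·12 3·8 4·6 6·4 8·3 12·2 24·1  f→[1+1+1+1+1+1+1+1]=8
n=25: 1·25 5·5 25·1  f→[1+1+1]=3
[q^35] f(1)=1,f(5)=1,f(7)=1,f(35)=1 ⇒ 4

4, 4, 8, 3, 4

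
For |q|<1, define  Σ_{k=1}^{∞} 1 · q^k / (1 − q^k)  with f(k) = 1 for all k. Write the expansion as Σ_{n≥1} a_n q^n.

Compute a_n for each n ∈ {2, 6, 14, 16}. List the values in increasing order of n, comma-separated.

2, 4, 4, 5

d|2:{1,2}  Σf=1+1=2
[q^6] f(1)=1,f(2)=1,f(3)=1,f(6)=1 ⇒ 4
[q^14] f(14)=1,f(7)=1,f(2)=1,f(1)=1 ⇒ 4
[q^16] f(1)=1,f(2)=1,f(4)=1,f(8)=1,f(16)=1 ⇒ 5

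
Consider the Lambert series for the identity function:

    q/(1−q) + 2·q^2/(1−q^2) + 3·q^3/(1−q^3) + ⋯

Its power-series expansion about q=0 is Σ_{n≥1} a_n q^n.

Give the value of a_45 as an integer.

q^45  k|45↦f(k): 1:1 3:3 5:5 9:9 15:15 45:45  a_45=78

a_45 = 78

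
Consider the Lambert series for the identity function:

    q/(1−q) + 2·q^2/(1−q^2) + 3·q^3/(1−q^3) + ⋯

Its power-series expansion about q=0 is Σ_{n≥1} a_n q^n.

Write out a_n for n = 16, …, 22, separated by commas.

q^16  k|16↦f(k): 16:16 8:8 4:4 2:2 1:1  a_16=31
[q^17] f(17)=17,f(1)=1 ⇒ 18
n=18: 1·18 2·9 3·6 6·3 9·2 18·1  f→[1+2+3+6+9+18]=39
[q^19] f(19)=19,f(1)=1 ⇒ 20
n=20: 20·1 10·2 5·4 4·5 2·10 1·20  f→[20+10+5+4+2+1]=42
n=21: 1·21 3·7 7·3 21·1  f→[1+3+7+21]=32
[q^22] f(22)=22,f(11)=11,f(2)=2,f(1)=1 ⇒ 36

31, 18, 39, 20, 42, 32, 36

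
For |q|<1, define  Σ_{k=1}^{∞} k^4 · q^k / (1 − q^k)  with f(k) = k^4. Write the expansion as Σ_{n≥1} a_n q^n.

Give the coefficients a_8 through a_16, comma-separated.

4369, 6643, 10642, 14642, 22386, 28562, 40834, 51332, 69905

d|8:{8,4,2,1}  Σf=4096+256+16+1=4369
d|9:{1,3,9}  Σf=1+81+6561=6643
n=10: 1·10 2·5 5·2 10·1  f→[1+16+625+10000]=10642
[q^11] f(1)=1,f(11)=14641 ⇒ 14642
q^12  k|12↦f(k): 12:20736 6:1296 4:256 3:81 2:16 1:1  a_12=22386
[q^13] f(13)=28561,f(1)=1 ⇒ 28562
[q^14] f(14)=38416,f(7)=2401,f(2)=16,f(1)=1 ⇒ 40834
n=15: 1·15 3·5 5·3 15·1  f→[1+81+625+50625]=51332
d|16:{1,2,4,8,16}  Σf=1+16+256+4096+65536=69905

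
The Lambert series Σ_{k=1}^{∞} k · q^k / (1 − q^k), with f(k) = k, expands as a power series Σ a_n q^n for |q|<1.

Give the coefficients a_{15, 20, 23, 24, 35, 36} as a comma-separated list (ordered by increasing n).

d|15:{15,5,3,1}  Σf=15+5+3+1=24
d|20:{20,10,5,4,2,1}  Σf=20+10+5+4+2+1=42
[q^23] f(23)=23,f(1)=1 ⇒ 24
[q^24] f(1)=1,f(2)=2,f(3)=3,f(4)=4,f(6)=6,f(8)=8,f(12)=12,f(24)=24 ⇒ 60
n=35: 1·35 5·7 7·5 35·1  f→[1+5+7+35]=48
n=36: 36·1 18·2 12·3 9·4 6·6 4·9 3·12 2·18 1·36  f→[36+18+12+9+6+4+3+2+1]=91

24, 42, 24, 60, 48, 91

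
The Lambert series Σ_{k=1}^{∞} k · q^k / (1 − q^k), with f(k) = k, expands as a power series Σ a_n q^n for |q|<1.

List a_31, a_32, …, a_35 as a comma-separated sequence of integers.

q^31  k|31↦f(k): 31:31 1:1  a_31=32
n=32: 32·1 16·2 8·4 4·8 2·16 1·32  f→[32+16+8+4+2+1]=63
[q^33] f(33)=33,f(11)=11,f(3)=3,f(1)=1 ⇒ 48
d|34:{34,17,2,1}  Σf=34+17+2+1=54
d|35:{35,7,5,1}  Σf=35+7+5+1=48

32, 63, 48, 54, 48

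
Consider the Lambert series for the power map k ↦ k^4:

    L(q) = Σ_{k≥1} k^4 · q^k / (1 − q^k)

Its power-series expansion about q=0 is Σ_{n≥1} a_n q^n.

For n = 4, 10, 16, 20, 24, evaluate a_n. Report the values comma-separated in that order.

q^4  k|4↦f(k): 4:256 2:16 1:1  a_4=273
d|10:{1,2,5,10}  Σf=1+16+625+10000=10642
d|16:{1,2,4,8,16}  Σf=1+16+256+4096+65536=69905
n=20: 20·1 10·2 5·4 4·5 2·10 1·20  f→[160000+10000+625+256+16+1]=170898
[q^24] f(24)=331776,f(12)=20736,f(8)=4096,f(6)=1296,f(4)=256,f(3)=81,f(2)=16,f(1)=1 ⇒ 358258

273, 10642, 69905, 170898, 358258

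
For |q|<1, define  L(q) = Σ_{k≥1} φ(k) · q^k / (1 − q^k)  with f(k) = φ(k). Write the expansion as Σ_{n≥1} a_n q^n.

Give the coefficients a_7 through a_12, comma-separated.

n=7: 1·7 7·1  φ→[1+6]=7
d|8:{1,2,4,8}  Σφ=1+1+2+4=8
d|9:{9,3,1}  Σφ=6+2+1=9
d|10:{1,2,5,10}  Σφ=1+1+4+4=10
[q^11] φ(1)=1,φ(11)=10 ⇒ 11
[q^12] φ(12)=4,φ(6)=2,φ(4)=2,φ(3)=2,φ(2)=1,φ(1)=1 ⇒ 12

7, 8, 9, 10, 11, 12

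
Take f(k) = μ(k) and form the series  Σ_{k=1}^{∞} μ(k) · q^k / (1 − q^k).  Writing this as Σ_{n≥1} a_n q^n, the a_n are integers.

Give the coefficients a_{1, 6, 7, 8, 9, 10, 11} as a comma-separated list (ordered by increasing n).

[q^1] μ(1)=1 ⇒ 1
[q^6] μ(1)=1,μ(2)=-1,μ(3)=-1,μ(6)=1 ⇒ 0
d|7:{1,7}  Σμ=1+(-1)=0
[q^8] μ(1)=1,μ(2)=-1,μ(4)=0,μ(8)=0 ⇒ 0
d|9:{9,3,1}  Σμ=0+(-1)+1=0
[q^10] μ(10)=1,μ(5)=-1,μ(2)=-1,μ(1)=1 ⇒ 0
[q^11] μ(1)=1,μ(11)=-1 ⇒ 0

1, 0, 0, 0, 0, 0, 0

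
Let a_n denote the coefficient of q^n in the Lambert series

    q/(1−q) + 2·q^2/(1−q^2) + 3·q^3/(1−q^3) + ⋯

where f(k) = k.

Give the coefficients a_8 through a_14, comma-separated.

15, 13, 18, 12, 28, 14, 24

d|8:{1,2,4,8}  Σf=1+2+4+8=15
d|9:{9,3,1}  Σf=9+3+1=13
q^10  k|10↦f(k): 10:10 5:5 2:2 1:1  a_10=18
d|11:{11,1}  Σf=11+1=12
n=12: 1·12 2·6 3·4 4·3 6·2 12·1  f→[1+2+3+4+6+12]=28
d|13:{1,13}  Σf=1+13=14
q^14  k|14↦f(k): 1:1 2:2 7:7 14:14  a_14=24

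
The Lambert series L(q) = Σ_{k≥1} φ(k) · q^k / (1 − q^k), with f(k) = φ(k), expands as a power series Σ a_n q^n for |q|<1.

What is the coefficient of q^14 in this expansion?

d|14:{14,7,2,1}  Σφ=6+6+1+1=14

a_14 = 14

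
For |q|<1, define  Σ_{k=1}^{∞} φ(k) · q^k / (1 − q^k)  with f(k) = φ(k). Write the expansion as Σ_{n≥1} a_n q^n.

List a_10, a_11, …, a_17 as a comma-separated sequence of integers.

q^10  k|10↦φ(k): 1:1 2:1 5:4 10:4  a_10=10
q^11  k|11↦φ(k): 1:1 11:10  a_11=11
q^12  k|12↦φ(k): 12:4 6:2 4:2 3:2 2:1 1:1  a_12=12
q^13  k|13↦φ(k): 13:12 1:1  a_13=13
q^14  k|14↦φ(k): 14:6 7:6 2:1 1:1  a_14=14
d|15:{1,3,5,15}  Σφ=1+2+4+8=15
[q^16] φ(1)=1,φ(2)=1,φ(4)=2,φ(8)=4,φ(16)=8 ⇒ 16
[q^17] φ(17)=16,φ(1)=1 ⇒ 17

10, 11, 12, 13, 14, 15, 16, 17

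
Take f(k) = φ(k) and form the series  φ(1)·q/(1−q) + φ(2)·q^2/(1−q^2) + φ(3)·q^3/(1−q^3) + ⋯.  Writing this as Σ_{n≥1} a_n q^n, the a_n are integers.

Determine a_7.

[q^7] φ(1)=1,φ(7)=6 ⇒ 7

a_7 = 7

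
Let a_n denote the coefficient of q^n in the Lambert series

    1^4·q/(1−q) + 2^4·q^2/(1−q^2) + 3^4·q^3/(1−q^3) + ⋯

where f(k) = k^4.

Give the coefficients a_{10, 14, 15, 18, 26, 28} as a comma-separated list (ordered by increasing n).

10642, 40834, 51332, 112931, 485554, 655746

q^10  k|10↦f(k): 10:10000 5:625 2:16 1:1  a_10=10642
q^14  k|14↦f(k): 1:1 2:16 7:2401 14:38416  a_14=40834
q^15  k|15↦f(k): 15:50625 5:625 3:81 1:1  a_15=51332
n=18: 1·18 2·9 3·6 6·3 9·2 18·1  f→[1+16+81+1296+6561+104976]=112931
q^26  k|26↦f(k): 26:456976 13:28561 2:16 1:1  a_26=485554
[q^28] f(1)=1,f(2)=16,f(4)=256,f(7)=2401,f(14)=38416,f(28)=614656 ⇒ 655746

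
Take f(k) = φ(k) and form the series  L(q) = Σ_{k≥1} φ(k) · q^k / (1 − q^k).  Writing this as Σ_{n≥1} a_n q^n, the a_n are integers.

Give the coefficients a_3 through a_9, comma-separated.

q^3  k|3↦φ(k): 3:2 1:1  a_3=3
n=4: 1·4 2·2 4·1  φ→[1+1+2]=4
n=5: 5·1 1·5  φ→[4+1]=5
d|6:{1,2,3,6}  Σφ=1+1+2+2=6
[q^7] φ(1)=1,φ(7)=6 ⇒ 7
n=8: 8·1 4·2 2·4 1·8  φ→[4+2+1+1]=8
q^9  k|9↦φ(k): 1:1 3:2 9:6  a_9=9

3, 4, 5, 6, 7, 8, 9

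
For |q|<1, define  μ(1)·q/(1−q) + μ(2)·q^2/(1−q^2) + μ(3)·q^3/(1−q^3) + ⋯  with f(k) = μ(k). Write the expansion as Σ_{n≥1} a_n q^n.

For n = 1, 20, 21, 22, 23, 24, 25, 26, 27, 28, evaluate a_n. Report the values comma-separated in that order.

q^1  k|1↦μ(k): 1:1  a_1=1
d|20:{1,2,4,5,10,20}  Σμ=1+(-1)+0+(-1)+1+0=0
d|21:{1,3,7,21}  Σμ=1+(-1)+(-1)+1=0
d|22:{1,2,11,22}  Σμ=1+(-1)+(-1)+1=0
[q^23] μ(23)=-1,μ(1)=1 ⇒ 0
d|24:{1,2,3,4,6,8,12,24}  Σμ=1+(-1)+(-1)+0+1+0+0+0=0
d|25:{1,5,25}  Σμ=1+(-1)+0=0
[q^26] μ(1)=1,μ(2)=-1,μ(13)=-1,μ(26)=1 ⇒ 0
[q^27] μ(27)=0,μ(9)=0,μ(3)=-1,μ(1)=1 ⇒ 0
[q^28] μ(1)=1,μ(2)=-1,μ(4)=0,μ(7)=-1,μ(14)=1,μ(28)=0 ⇒ 0

1, 0, 0, 0, 0, 0, 0, 0, 0, 0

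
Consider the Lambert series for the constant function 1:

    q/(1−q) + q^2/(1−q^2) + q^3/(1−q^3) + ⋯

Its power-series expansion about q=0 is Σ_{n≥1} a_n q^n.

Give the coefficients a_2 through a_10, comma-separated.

2, 2, 3, 2, 4, 2, 4, 3, 4

n=2: 2·1 1·2  f→[1+1]=2
d|3:{1,3}  Σf=1+1=2
n=4: 4·1 2·2 1·4  f→[1+1+1]=3
d|5:{1,5}  Σf=1+1=2
n=6: 6·1 3·2 2·3 1·6  f→[1+1+1+1]=4
n=7: 7·1 1·7  f→[1+1]=2
n=8: 1·8 2·4 4·2 8·1  f→[1+1+1+1]=4
d|9:{1,3,9}  Σf=1+1+1=3
d|10:{10,5,2,1}  Σf=1+1+1+1=4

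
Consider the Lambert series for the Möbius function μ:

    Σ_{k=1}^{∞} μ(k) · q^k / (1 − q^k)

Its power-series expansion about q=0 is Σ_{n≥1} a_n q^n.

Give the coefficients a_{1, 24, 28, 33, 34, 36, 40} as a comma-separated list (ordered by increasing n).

1, 0, 0, 0, 0, 0, 0

q^1  k|1↦μ(k): 1:1  a_1=1
d|24:{24,12,8,6,4,3,2,1}  Σμ=0+0+0+1+0+(-1)+(-1)+1=0
q^28  k|28↦μ(k): 28:0 14:1 7:-1 4:0 2:-1 1:1  a_28=0
n=33: 1·33 3·11 11·3 33·1  μ→[1+(-1)+(-1)+1]=0
[q^34] μ(34)=1,μ(17)=-1,μ(2)=-1,μ(1)=1 ⇒ 0
[q^36] μ(1)=1,μ(2)=-1,μ(3)=-1,μ(4)=0,μ(6)=1,μ(9)=0,μ(12)=0,μ(18)=0,μ(36)=0 ⇒ 0
n=40: 40·1 20·2 10·4 8·5 5·8 4·10 2·20 1·40  μ→[0+0+1+0+(-1)+0+(-1)+1]=0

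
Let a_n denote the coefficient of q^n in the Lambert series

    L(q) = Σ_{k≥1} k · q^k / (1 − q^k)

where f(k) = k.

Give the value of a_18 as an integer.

q^18  k|18↦f(k): 18:18 9:9 6:6 3:3 2:2 1:1  a_18=39

a_18 = 39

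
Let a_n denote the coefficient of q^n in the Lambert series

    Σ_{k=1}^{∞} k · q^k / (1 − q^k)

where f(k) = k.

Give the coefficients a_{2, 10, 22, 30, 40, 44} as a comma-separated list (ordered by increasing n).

3, 18, 36, 72, 90, 84

d|2:{2,1}  Σf=2+1=3
[q^10] f(10)=10,f(5)=5,f(2)=2,f(1)=1 ⇒ 18
q^22  k|22↦f(k): 22:22 11:11 2:2 1:1  a_22=36
d|30:{1,2,3,5,6,10,15,30}  Σf=1+2+3+5+6+10+15+30=72
n=40: 40·1 20·2 10·4 8·5 5·8 4·10 2·20 1·40  f→[40+20+10+8+5+4+2+1]=90
q^44  k|44↦f(k): 1:1 2:2 4:4 11:11 22:22 44:44  a_44=84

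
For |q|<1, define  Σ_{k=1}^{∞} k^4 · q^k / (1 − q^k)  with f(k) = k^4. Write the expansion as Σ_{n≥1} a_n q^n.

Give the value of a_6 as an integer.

a_6 = 1394

q^6  k|6↦f(k): 1:1 2:16 3:81 6:1296  a_6=1394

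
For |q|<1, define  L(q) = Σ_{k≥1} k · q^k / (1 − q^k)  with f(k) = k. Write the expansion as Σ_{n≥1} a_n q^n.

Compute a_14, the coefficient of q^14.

a_14 = 24

[q^14] f(14)=14,f(7)=7,f(2)=2,f(1)=1 ⇒ 24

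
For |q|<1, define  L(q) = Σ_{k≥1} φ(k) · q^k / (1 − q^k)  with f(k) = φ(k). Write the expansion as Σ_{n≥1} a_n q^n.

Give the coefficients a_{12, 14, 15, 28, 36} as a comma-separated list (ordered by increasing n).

d|12:{1,2,3,4,6,12}  Σφ=1+1+2+2+2+4=12
q^14  k|14↦φ(k): 14:6 7:6 2:1 1:1  a_14=14
d|15:{1,3,5,15}  Σφ=1+2+4+8=15
[q^28] φ(1)=1,φ(2)=1,φ(4)=2,φ(7)=6,φ(14)=6,φ(28)=12 ⇒ 28
q^36  k|36↦φ(k): 36:12 18:6 12:4 9:6 6:2 4:2 3:2 2:1 1:1  a_36=36

12, 14, 15, 28, 36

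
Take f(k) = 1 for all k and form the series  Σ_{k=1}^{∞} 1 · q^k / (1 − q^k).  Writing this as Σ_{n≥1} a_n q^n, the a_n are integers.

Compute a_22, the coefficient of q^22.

n=22: 1·22 2·11 11·2 22·1  f→[1+1+1+1]=4

a_22 = 4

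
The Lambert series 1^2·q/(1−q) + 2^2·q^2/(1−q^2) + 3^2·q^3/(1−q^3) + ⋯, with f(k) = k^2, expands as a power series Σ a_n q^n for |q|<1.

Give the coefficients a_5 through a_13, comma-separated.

26, 50, 50, 85, 91, 130, 122, 210, 170

[q^5] f(1)=1,f(5)=25 ⇒ 26
d|6:{1,2,3,6}  Σf=1+4+9+36=50
n=7: 1·7 7·1  f→[1+49]=50
n=8: 1·8 2·4 4·2 8·1  f→[1+4+16+64]=85
d|9:{9,3,1}  Σf=81+9+1=91
[q^10] f(10)=100,f(5)=25,f(2)=4,f(1)=1 ⇒ 130
[q^11] f(1)=1,f(11)=121 ⇒ 122
n=12: 12·1 6·2 4·3 3·4 2·6 1·12  f→[144+36+16+9+4+1]=210
n=13: 13·1 1·13  f→[169+1]=170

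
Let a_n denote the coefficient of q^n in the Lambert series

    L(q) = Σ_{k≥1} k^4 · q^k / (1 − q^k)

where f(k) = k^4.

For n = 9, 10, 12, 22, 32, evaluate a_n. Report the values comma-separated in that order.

n=9: 9·1 3·3 1·9  f→[6561+81+1]=6643
n=10: 10·1 5·2 2·5 1·10  f→[10000+625+16+1]=10642
d|12:{1,2,3,4,6,12}  Σf=1+16+81+256+1296+20736=22386
d|22:{1,2,11,22}  Σf=1+16+14641+234256=248914
n=32: 32·1 16·2 8·4 4·8 2·16 1·32  f→[1048576+65536+4096+256+16+1]=1118481

6643, 10642, 22386, 248914, 1118481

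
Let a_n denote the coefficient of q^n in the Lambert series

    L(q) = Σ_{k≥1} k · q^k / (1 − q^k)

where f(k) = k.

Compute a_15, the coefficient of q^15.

a_15 = 24

n=15: 15·1 5·3 3·5 1·15  f→[15+5+3+1]=24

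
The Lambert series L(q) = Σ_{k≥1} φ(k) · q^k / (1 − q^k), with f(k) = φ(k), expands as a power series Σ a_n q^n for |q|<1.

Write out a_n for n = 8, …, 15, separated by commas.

[q^8] φ(8)=4,φ(4)=2,φ(2)=1,φ(1)=1 ⇒ 8
d|9:{1,3,9}  Σφ=1+2+6=9
[q^10] φ(10)=4,φ(5)=4,φ(2)=1,φ(1)=1 ⇒ 10
d|11:{1,11}  Σφ=1+10=11
[q^12] φ(1)=1,φ(2)=1,φ(3)=2,φ(4)=2,φ(6)=2,φ(12)=4 ⇒ 12
n=13: 13·1 1·13  φ→[12+1]=13
[q^14] φ(1)=1,φ(2)=1,φ(7)=6,φ(14)=6 ⇒ 14
d|15:{1,3,5,15}  Σφ=1+2+4+8=15

8, 9, 10, 11, 12, 13, 14, 15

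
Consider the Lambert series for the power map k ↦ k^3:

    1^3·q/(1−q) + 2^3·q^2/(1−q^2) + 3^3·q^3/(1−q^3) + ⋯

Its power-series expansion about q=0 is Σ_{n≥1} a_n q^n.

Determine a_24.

a_24 = 16380

q^24  k|24↦f(k): 1:1 2:8 3:27 4:64 6:216 8:512 12:1728 24:13824  a_24=16380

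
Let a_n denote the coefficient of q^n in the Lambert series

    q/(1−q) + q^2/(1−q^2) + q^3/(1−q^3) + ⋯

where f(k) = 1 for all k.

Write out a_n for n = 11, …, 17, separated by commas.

2, 6, 2, 4, 4, 5, 2

[q^11] f(11)=1,f(1)=1 ⇒ 2
[q^12] f(1)=1,f(2)=1,f(3)=1,f(4)=1,f(6)=1,f(12)=1 ⇒ 6
d|13:{1,13}  Σf=1+1=2
n=14: 14·1 7·2 2·7 1·14  f→[1+1+1+1]=4
[q^15] f(1)=1,f(3)=1,f(5)=1,f(15)=1 ⇒ 4
[q^16] f(1)=1,f(2)=1,f(4)=1,f(8)=1,f(16)=1 ⇒ 5
[q^17] f(1)=1,f(17)=1 ⇒ 2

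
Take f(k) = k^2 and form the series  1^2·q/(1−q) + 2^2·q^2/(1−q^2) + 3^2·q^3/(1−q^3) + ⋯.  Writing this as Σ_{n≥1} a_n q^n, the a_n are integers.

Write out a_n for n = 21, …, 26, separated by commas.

500, 610, 530, 850, 651, 850

n=21: 21·1 7·3 3·7 1·21  f→[441+49+9+1]=500
d|22:{22,11,2,1}  Σf=484+121+4+1=610
q^23  k|23↦f(k): 1:1 23:529  a_23=530
n=24: 24·1 12·2 8·3 6·4 4·6 3·8 2·12 1·24  f→[576+144+64+36+16+9+4+1]=850
q^25  k|25↦f(k): 25:625 5:25 1:1  a_25=651
n=26: 1·26 2·13 13·2 26·1  f→[1+4+169+676]=850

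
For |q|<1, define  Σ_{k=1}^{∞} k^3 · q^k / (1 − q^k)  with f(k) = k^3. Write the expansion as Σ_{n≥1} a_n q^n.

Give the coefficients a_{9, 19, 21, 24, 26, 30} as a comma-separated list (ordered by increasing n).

757, 6860, 9632, 16380, 19782, 31752

n=9: 9·1 3·3 1·9  f→[729+27+1]=757
[q^19] f(1)=1,f(19)=6859 ⇒ 6860
q^21  k|21↦f(k): 1:1 3:27 7:343 21:9261  a_21=9632
[q^24] f(1)=1,f(2)=8,f(3)=27,f(4)=64,f(6)=216,f(8)=512,f(12)=1728,f(24)=13824 ⇒ 16380
[q^26] f(26)=17576,f(13)=2197,f(2)=8,f(1)=1 ⇒ 19782
n=30: 1·30 2·15 3·10 5·6 6·5 10·3 15·2 30·1  f→[1+8+27+125+216+1000+3375+27000]=31752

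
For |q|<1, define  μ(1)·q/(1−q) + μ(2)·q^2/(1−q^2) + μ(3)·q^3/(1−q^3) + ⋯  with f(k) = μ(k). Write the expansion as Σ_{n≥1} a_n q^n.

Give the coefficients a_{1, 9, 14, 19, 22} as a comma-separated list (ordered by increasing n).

q^1  k|1↦μ(k): 1:1  a_1=1
q^9  k|9↦μ(k): 9:0 3:-1 1:1  a_9=0
q^14  k|14↦μ(k): 14:1 7:-1 2:-1 1:1  a_14=0
[q^19] μ(19)=-1,μ(1)=1 ⇒ 0
n=22: 1·22 2·11 11·2 22·1  μ→[1+(-1)+(-1)+1]=0

1, 0, 0, 0, 0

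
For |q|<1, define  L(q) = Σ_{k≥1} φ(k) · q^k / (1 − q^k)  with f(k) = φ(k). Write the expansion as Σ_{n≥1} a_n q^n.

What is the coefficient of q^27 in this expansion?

[q^27] φ(1)=1,φ(3)=2,φ(9)=6,φ(27)=18 ⇒ 27

a_27 = 27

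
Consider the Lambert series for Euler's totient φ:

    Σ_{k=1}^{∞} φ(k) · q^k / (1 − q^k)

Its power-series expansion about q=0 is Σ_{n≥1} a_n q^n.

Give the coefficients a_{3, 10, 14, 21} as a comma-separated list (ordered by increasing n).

[q^3] φ(3)=2,φ(1)=1 ⇒ 3
d|10:{1,2,5,10}  Σφ=1+1+4+4=10
[q^14] φ(1)=1,φ(2)=1,φ(7)=6,φ(14)=6 ⇒ 14
d|21:{21,7,3,1}  Σφ=12+6+2+1=21

3, 10, 14, 21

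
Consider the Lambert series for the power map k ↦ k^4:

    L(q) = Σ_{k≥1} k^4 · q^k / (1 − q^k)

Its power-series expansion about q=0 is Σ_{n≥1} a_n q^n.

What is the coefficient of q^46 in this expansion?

q^46  k|46↦f(k): 46:4477456 23:279841 2:16 1:1  a_46=4757314

a_46 = 4757314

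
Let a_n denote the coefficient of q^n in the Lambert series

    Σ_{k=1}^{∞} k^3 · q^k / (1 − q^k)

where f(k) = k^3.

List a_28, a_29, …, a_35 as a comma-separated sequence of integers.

25112, 24390, 31752, 29792, 37449, 37296, 44226, 43344

[q^28] f(28)=21952,f(14)=2744,f(7)=343,f(4)=64,f(2)=8,f(1)=1 ⇒ 25112
[q^29] f(1)=1,f(29)=24389 ⇒ 24390
[q^30] f(30)=27000,f(15)=3375,f(10)=1000,f(6)=216,f(5)=125,f(3)=27,f(2)=8,f(1)=1 ⇒ 31752
n=31: 1·31 31·1  f→[1+29791]=29792
q^32  k|32↦f(k): 1:1 2:8 4:64 8:512 16:4096 32:32768  a_32=37449
d|33:{1,3,11,33}  Σf=1+27+1331+35937=37296
q^34  k|34↦f(k): 34:39304 17:4913 2:8 1:1  a_34=44226
n=35: 35·1 7·5 5·7 1·35  f→[42875+343+125+1]=43344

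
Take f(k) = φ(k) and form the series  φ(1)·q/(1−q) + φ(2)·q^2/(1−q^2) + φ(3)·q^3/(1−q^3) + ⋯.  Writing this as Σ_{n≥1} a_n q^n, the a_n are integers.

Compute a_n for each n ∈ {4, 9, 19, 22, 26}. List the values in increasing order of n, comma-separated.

n=4: 4·1 2·2 1·4  φ→[2+1+1]=4
[q^9] φ(9)=6,φ(3)=2,φ(1)=1 ⇒ 9
d|19:{19,1}  Σφ=18+1=19
q^22  k|22↦φ(k): 22:10 11:10 2:1 1:1  a_22=22
q^26  k|26↦φ(k): 1:1 2:1 13:12 26:12  a_26=26

4, 9, 19, 22, 26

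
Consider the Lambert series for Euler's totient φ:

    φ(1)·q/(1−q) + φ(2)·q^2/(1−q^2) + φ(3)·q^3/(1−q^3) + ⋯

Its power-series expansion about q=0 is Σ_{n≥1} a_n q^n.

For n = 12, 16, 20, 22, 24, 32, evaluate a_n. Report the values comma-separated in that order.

n=12: 1·12 2·6 3·4 4·3 6·2 12·1  φ→[1+1+2+2+2+4]=12
[q^16] φ(16)=8,φ(8)=4,φ(4)=2,φ(2)=1,φ(1)=1 ⇒ 16
d|20:{1,2,4,5,10,20}  Σφ=1+1+2+4+4+8=20
n=22: 22·1 11·2 2·11 1·22  φ→[10+10+1+1]=22
d|24:{24,12,8,6,4,3,2,1}  Σφ=8+4+4+2+2+2+1+1=24
n=32: 32·1 16·2 8·4 4·8 2·16 1·32  φ→[16+8+4+2+1+1]=32

12, 16, 20, 22, 24, 32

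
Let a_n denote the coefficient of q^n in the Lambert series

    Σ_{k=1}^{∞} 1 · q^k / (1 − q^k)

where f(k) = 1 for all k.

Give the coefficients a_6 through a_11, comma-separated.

4, 2, 4, 3, 4, 2

d|6:{6,3,2,1}  Σf=1+1+1+1=4
q^7  k|7↦f(k): 7:1 1:1  a_7=2
[q^8] f(1)=1,f(2)=1,f(4)=1,f(8)=1 ⇒ 4
n=9: 9·1 3·3 1·9  f→[1+1+1]=3
q^10  k|10↦f(k): 1:1 2:1 5:1 10:1  a_10=4
d|11:{1,11}  Σf=1+1=2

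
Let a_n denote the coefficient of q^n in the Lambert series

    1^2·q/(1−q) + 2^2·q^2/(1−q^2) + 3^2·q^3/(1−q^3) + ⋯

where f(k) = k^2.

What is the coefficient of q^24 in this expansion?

a_24 = 850

n=24: 1·24 2·12 3·8 4·6 6·4 8·3 12·2 24·1  f→[1+4+9+16+36+64+144+576]=850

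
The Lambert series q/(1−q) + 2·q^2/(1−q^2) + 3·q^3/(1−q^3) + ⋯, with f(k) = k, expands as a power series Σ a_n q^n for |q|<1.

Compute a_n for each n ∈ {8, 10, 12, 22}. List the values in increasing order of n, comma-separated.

15, 18, 28, 36

[q^8] f(1)=1,f(2)=2,f(4)=4,f(8)=8 ⇒ 15
[q^10] f(10)=10,f(5)=5,f(2)=2,f(1)=1 ⇒ 18
q^12  k|12↦f(k): 12:12 6:6 4:4 3:3 2:2 1:1  a_12=28
d|22:{1,2,11,22}  Σf=1+2+11+22=36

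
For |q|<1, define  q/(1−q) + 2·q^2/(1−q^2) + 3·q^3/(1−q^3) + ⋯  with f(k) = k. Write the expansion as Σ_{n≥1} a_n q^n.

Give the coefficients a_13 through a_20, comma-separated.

14, 24, 24, 31, 18, 39, 20, 42

n=13: 1·13 13·1  f→[1+13]=14
[q^14] f(1)=1,f(2)=2,f(7)=7,f(14)=14 ⇒ 24
d|15:{1,3,5,15}  Σf=1+3+5+15=24
q^16  k|16↦f(k): 1:1 2:2 4:4 8:8 16:16  a_16=31
[q^17] f(17)=17,f(1)=1 ⇒ 18
n=18: 18·1 9·2 6·3 3·6 2·9 1·18  f→[18+9+6+3+2+1]=39
d|19:{19,1}  Σf=19+1=20
[q^20] f(20)=20,f(10)=10,f(5)=5,f(4)=4,f(2)=2,f(1)=1 ⇒ 42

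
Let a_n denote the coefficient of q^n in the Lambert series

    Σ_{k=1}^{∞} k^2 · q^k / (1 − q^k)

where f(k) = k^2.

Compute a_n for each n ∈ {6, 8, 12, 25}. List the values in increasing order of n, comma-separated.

50, 85, 210, 651

n=6: 6·1 3·2 2·3 1·6  f→[36+9+4+1]=50
d|8:{1,2,4,8}  Σf=1+4+16+64=85
[q^12] f(1)=1,f(2)=4,f(3)=9,f(4)=16,f(6)=36,f(12)=144 ⇒ 210
d|25:{25,5,1}  Σf=625+25+1=651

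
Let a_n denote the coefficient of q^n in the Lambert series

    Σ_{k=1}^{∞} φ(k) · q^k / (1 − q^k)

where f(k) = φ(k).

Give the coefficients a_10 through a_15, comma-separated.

[q^10] φ(1)=1,φ(2)=1,φ(5)=4,φ(10)=4 ⇒ 10
q^11  k|11↦φ(k): 1:1 11:10  a_11=11
[q^12] φ(1)=1,φ(2)=1,φ(3)=2,φ(4)=2,φ(6)=2,φ(12)=4 ⇒ 12
n=13: 13·1 1·13  φ→[12+1]=13
n=14: 1·14 2·7 7·2 14·1  φ→[1+1+6+6]=14
d|15:{1,3,5,15}  Σφ=1+2+4+8=15

10, 11, 12, 13, 14, 15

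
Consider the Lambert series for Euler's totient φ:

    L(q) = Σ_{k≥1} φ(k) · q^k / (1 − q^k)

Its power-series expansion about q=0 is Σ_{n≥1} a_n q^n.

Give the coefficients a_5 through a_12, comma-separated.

n=5: 5·1 1·5  φ→[4+1]=5
n=6: 1·6 2·3 3·2 6·1  φ→[1+1+2+2]=6
d|7:{1,7}  Σφ=1+6=7
q^8  k|8↦φ(k): 8:4 4:2 2:1 1:1  a_8=8
n=9: 1·9 3·3 9·1  φ→[1+2+6]=9
q^10  k|10↦φ(k): 1:1 2:1 5:4 10:4  a_10=10
q^11  k|11↦φ(k): 1:1 11:10  a_11=11
[q^12] φ(1)=1,φ(2)=1,φ(3)=2,φ(4)=2,φ(6)=2,φ(12)=4 ⇒ 12

5, 6, 7, 8, 9, 10, 11, 12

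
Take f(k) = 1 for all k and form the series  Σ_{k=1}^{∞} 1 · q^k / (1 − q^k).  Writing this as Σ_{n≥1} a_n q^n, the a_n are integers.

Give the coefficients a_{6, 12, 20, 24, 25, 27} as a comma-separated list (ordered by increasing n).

4, 6, 6, 8, 3, 4

n=6: 1·6 2·3 3·2 6·1  f→[1+1+1+1]=4
q^12  k|12↦f(k): 12:1 6:1 4:1 3:1 2:1 1:1  a_12=6
d|20:{20,10,5,4,2,1}  Σf=1+1+1+1+1+1=6
n=24: 24·1 12·2 8·3 6·4 4·6 3·8 2·12 1·24  f→[1+1+1+1+1+1+1+1]=8
n=25: 1·25 5·5 25·1  f→[1+1+1]=3
d|27:{27,9,3,1}  Σf=1+1+1+1=4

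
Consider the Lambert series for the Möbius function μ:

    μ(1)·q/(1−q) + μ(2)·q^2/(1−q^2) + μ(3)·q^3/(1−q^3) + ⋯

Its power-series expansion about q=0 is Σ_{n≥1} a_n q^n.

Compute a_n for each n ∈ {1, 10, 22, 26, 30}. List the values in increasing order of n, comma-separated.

d|1:{1}  Σμ=1=1
q^10  k|10↦μ(k): 1:1 2:-1 5:-1 10:1  a_10=0
q^22  k|22↦μ(k): 1:1 2:-1 11:-1 22:1  a_22=0
n=26: 26·1 13·2 2·13 1·26  μ→[1+(-1)+(-1)+1]=0
d|30:{1,2,3,5,6,10,15,30}  Σμ=1+(-1)+(-1)+(-1)+1+1+1+(-1)=0

1, 0, 0, 0, 0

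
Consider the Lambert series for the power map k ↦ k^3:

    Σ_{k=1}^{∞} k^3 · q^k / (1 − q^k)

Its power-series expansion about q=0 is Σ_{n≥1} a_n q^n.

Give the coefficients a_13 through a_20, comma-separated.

d|13:{1,13}  Σf=1+2197=2198
[q^14] f(1)=1,f(2)=8,f(7)=343,f(14)=2744 ⇒ 3096
[q^15] f(1)=1,f(3)=27,f(5)=125,f(15)=3375 ⇒ 3528
d|16:{16,8,4,2,1}  Σf=4096+512+64+8+1=4681
[q^17] f(17)=4913,f(1)=1 ⇒ 4914
q^18  k|18↦f(k): 18:5832 9:729 6:216 3:27 2:8 1:1  a_18=6813
n=19: 1·19 19·1  f→[1+6859]=6860
q^20  k|20↦f(k): 20:8000 10:1000 5:125 4:64 2:8 1:1  a_20=9198

2198, 3096, 3528, 4681, 4914, 6813, 6860, 9198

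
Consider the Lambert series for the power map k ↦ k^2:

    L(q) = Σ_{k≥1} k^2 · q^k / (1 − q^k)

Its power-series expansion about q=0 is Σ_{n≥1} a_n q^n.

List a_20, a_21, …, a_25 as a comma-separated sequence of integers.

n=20: 20·1 10·2 5·4 4·5 2·10 1·20  f→[400+100+25+16+4+1]=546
q^21  k|21↦f(k): 1:1 3:9 7:49 21:441  a_21=500
q^22  k|22↦f(k): 22:484 11:121 2:4 1:1  a_22=610
n=23: 23·1 1·23  f→[529+1]=530
[q^24] f(24)=576,f(12)=144,f(8)=64,f(6)=36,f(4)=16,f(3)=9,f(2)=4,f(1)=1 ⇒ 850
n=25: 1·25 5·5 25·1  f→[1+25+625]=651

546, 500, 610, 530, 850, 651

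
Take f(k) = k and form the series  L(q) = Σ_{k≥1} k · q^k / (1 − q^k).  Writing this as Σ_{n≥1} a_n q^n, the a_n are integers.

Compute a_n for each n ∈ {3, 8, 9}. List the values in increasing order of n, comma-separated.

[q^3] f(1)=1,f(3)=3 ⇒ 4
q^8  k|8↦f(k): 1:1 2:2 4:4 8:8  a_8=15
n=9: 9·1 3·3 1·9  f→[9+3+1]=13

4, 15, 13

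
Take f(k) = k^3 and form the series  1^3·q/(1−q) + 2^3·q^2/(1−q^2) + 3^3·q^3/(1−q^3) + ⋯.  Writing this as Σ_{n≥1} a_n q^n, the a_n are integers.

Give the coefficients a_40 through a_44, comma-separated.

[q^40] f(1)=1,f(2)=8,f(4)=64,f(5)=125,f(8)=512,f(10)=1000,f(20)=8000,f(40)=64000 ⇒ 73710
q^41  k|41↦f(k): 41:68921 1:1  a_41=68922
[q^42] f(42)=74088,f(21)=9261,f(14)=2744,f(7)=343,f(6)=216,f(3)=27,f(2)=8,f(1)=1 ⇒ 86688
d|43:{43,1}  Σf=79507+1=79508
[q^44] f(44)=85184,f(22)=10648,f(11)=1331,f(4)=64,f(2)=8,f(1)=1 ⇒ 97236

73710, 68922, 86688, 79508, 97236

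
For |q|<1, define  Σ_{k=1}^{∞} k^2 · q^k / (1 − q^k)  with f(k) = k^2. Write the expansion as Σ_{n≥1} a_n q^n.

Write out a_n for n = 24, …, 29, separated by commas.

d|24:{1,2,3,4,6,8,12,24}  Σf=1+4+9+16+36+64+144+576=850
n=25: 25·1 5·5 1·25  f→[625+25+1]=651
[q^26] f(26)=676,f(13)=169,f(2)=4,f(1)=1 ⇒ 850
[q^27] f(27)=729,f(9)=81,f(3)=9,f(1)=1 ⇒ 820
[q^28] f(1)=1,f(2)=4,f(4)=16,f(7)=49,f(14)=196,f(28)=784 ⇒ 1050
n=29: 1·29 29·1  f→[1+841]=842

850, 651, 850, 820, 1050, 842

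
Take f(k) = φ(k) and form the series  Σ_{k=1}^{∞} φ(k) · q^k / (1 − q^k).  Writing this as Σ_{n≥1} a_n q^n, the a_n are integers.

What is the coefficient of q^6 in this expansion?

q^6  k|6↦φ(k): 1:1 2:1 3:2 6:2  a_6=6

a_6 = 6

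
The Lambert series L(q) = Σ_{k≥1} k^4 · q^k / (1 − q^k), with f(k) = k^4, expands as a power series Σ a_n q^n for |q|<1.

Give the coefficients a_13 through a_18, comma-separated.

n=13: 13·1 1·13  f→[28561+1]=28562
q^14  k|14↦f(k): 14:38416 7:2401 2:16 1:1  a_14=40834
d|15:{1,3,5,15}  Σf=1+81+625+50625=51332
[q^16] f(1)=1,f(2)=16,f(4)=256,f(8)=4096,f(16)=65536 ⇒ 69905
n=17: 1·17 17·1  f→[1+83521]=83522
n=18: 18·1 9·2 6·3 3·6 2·9 1·18  f→[104976+6561+1296+81+16+1]=112931

28562, 40834, 51332, 69905, 83522, 112931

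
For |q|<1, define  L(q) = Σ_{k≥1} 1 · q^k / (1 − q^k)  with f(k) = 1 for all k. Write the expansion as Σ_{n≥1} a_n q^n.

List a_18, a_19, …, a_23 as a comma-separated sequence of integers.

6, 2, 6, 4, 4, 2

n=18: 18·1 9·2 6·3 3·6 2·9 1·18  f→[1+1+1+1+1+1]=6
n=19: 1·19 19·1  f→[1+1]=2
d|20:{1,2,4,5,10,20}  Σf=1+1+1+1+1+1=6
[q^21] f(1)=1,f(3)=1,f(7)=1,f(21)=1 ⇒ 4
q^22  k|22↦f(k): 22:1 11:1 2:1 1:1  a_22=4
q^23  k|23↦f(k): 1:1 23:1  a_23=2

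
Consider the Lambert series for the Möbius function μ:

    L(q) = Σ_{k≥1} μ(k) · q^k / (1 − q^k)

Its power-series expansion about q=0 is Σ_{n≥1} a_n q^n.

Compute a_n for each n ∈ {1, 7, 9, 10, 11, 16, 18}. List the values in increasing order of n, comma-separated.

d|1:{1}  Σμ=1=1
n=7: 1·7 7·1  μ→[1+(-1)]=0
d|9:{1,3,9}  Σμ=1+(-1)+0=0
q^10  k|10↦μ(k): 1:1 2:-1 5:-1 10:1  a_10=0
[q^11] μ(11)=-1,μ(1)=1 ⇒ 0
[q^16] μ(1)=1,μ(2)=-1,μ(4)=0,μ(8)=0,μ(16)=0 ⇒ 0
d|18:{1,2,3,6,9,18}  Σμ=1+(-1)+(-1)+1+0+0=0

1, 0, 0, 0, 0, 0, 0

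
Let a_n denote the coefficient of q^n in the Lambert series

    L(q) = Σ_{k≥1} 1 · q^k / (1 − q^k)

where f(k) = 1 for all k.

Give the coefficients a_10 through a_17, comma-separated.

4, 2, 6, 2, 4, 4, 5, 2

q^10  k|10↦f(k): 10:1 5:1 2:1 1:1  a_10=4
n=11: 1·11 11·1  f→[1+1]=2
d|12:{1,2,3,4,6,12}  Σf=1+1+1+1+1+1=6
n=13: 13·1 1·13  f→[1+1]=2
d|14:{14,7,2,1}  Σf=1+1+1+1=4
n=15: 15·1 5·3 3·5 1·15  f→[1+1+1+1]=4
[q^16] f(1)=1,f(2)=1,f(4)=1,f(8)=1,f(16)=1 ⇒ 5
[q^17] f(1)=1,f(17)=1 ⇒ 2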